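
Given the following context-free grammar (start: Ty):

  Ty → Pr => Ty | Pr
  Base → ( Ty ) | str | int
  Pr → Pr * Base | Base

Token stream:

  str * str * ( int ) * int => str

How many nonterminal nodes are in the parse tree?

15

[Ty [Pr [Pr [Pr [Pr [Base str]] * [Base str]] * [Base ( [Ty [Pr [Base int]]] )]] * [Base int]] => [Ty [Pr [Base str]]]]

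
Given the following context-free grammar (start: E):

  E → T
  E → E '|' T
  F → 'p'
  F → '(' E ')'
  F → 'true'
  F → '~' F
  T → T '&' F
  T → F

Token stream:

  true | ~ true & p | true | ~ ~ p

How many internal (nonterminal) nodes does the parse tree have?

17

[E [E [E [E [T [F true]]] | [T [T [F ~ [F true]]] & [F p]]] | [T [F true]]] | [T [F ~ [F ~ [F p]]]]]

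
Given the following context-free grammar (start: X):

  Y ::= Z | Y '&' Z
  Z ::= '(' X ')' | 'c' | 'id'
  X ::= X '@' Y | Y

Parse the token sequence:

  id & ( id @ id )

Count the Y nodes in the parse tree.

4

[X [Y [Y [Z id]] & [Z ( [X [X [Y [Z id]]] @ [Y [Z id]]] )]]]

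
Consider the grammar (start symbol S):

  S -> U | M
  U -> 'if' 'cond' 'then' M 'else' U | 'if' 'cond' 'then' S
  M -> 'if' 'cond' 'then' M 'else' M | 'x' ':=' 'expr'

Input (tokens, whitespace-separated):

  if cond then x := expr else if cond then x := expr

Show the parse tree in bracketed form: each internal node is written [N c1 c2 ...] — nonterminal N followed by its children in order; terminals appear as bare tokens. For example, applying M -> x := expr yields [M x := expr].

[S [U if cond then [M x := expr] else [U if cond then [S [M x := expr]]]]]

S
U
if cond then M else U
if cond then x := expr else U
if cond then x := expr else if cond then S
if cond then x := expr else if cond then M
if cond then x := expr else if cond then x := expr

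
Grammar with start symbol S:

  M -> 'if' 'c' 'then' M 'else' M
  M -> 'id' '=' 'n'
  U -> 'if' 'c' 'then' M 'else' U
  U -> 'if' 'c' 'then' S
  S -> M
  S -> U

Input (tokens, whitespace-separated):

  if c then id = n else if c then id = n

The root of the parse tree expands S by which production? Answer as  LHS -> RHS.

[S [U if c then [M id = n] else [U if c then [S [M id = n]]]]]

S -> U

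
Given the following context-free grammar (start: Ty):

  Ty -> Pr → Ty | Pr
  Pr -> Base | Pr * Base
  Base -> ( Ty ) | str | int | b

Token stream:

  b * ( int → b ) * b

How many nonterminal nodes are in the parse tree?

[Ty [Pr [Pr [Pr [Base b]] * [Base ( [Ty [Pr [Base int]] → [Ty [Pr [Base b]]]] )]] * [Base b]]]

13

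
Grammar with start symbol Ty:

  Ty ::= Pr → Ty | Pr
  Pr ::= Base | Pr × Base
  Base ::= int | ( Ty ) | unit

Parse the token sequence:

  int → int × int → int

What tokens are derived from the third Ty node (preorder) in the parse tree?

[Ty [Pr [Base int]] → [Ty [Pr [Pr [Base int]] × [Base int]] → [Ty [Pr [Base int]]]]]

int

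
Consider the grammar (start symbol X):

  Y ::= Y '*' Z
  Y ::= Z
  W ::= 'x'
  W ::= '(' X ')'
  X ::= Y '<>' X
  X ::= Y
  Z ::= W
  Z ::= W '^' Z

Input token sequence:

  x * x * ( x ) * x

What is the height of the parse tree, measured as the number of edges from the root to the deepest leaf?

[X [Y [Y [Y [Y [Z [W x]]] * [Z [W x]]] * [Z [W ( [X [Y [Z [W x]]]] )]]] * [Z [W x]]]]

9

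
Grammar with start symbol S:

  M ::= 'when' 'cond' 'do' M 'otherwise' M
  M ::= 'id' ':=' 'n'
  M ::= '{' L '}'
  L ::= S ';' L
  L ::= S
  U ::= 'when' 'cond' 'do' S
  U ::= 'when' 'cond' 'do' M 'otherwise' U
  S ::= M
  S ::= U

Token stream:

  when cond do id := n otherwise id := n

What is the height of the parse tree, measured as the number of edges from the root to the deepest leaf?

3

[S [M when cond do [M id := n] otherwise [M id := n]]]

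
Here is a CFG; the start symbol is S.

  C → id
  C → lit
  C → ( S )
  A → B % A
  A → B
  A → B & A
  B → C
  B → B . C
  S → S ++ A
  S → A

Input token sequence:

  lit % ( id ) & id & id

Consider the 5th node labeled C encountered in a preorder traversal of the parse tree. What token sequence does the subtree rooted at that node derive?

[S [A [B [C lit]] % [A [B [C ( [S [A [B [C id]]]] )]] & [A [B [C id]] & [A [B [C id]]]]]]]

id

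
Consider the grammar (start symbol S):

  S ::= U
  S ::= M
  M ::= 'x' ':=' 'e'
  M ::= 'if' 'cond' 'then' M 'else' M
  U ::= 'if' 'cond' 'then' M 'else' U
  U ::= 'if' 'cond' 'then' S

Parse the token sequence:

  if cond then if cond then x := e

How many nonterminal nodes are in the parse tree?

6

[S [U if cond then [S [U if cond then [S [M x := e]]]]]]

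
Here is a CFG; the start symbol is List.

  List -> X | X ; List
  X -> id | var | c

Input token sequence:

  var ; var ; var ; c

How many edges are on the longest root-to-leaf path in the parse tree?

5

[List [X var] ; [List [X var] ; [List [X var] ; [List [X c]]]]]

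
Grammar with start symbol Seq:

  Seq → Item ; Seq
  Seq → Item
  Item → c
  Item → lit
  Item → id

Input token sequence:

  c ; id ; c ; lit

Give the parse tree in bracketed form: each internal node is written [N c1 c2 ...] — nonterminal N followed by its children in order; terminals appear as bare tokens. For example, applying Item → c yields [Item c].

Seq
Item ; Seq
c ; Seq
c ; Item ; Seq
c ; id ; Seq
c ; id ; Item ; Seq
c ; id ; c ; Seq
c ; id ; c ; Item
c ; id ; c ; lit

[Seq [Item c] ; [Seq [Item id] ; [Seq [Item c] ; [Seq [Item lit]]]]]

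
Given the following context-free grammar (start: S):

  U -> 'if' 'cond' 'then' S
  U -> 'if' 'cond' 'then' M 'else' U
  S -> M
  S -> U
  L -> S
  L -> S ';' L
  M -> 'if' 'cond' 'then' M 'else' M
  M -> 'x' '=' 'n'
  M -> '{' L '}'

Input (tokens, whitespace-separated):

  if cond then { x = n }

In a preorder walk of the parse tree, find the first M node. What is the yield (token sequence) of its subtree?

[S [U if cond then [S [M { [L [S [M x = n]]] }]]]]

{ x = n }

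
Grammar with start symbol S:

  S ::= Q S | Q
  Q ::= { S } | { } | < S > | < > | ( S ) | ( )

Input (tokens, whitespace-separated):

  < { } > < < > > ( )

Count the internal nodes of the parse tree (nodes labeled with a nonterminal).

[S [Q < [S [Q { }]] >] [S [Q < [S [Q < >]] >] [S [Q ( )]]]]

10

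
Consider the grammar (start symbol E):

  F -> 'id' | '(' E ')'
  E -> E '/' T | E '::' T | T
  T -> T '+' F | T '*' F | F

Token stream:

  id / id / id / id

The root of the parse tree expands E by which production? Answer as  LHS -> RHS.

[E [E [E [E [T [F id]]] / [T [F id]]] / [T [F id]]] / [T [F id]]]

E -> E '/' T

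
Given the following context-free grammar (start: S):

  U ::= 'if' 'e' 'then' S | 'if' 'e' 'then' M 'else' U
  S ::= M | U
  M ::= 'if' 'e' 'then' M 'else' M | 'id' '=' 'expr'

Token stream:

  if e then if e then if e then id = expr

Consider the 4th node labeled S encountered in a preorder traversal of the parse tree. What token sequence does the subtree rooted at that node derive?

[S [U if e then [S [U if e then [S [U if e then [S [M id = expr]]]]]]]]

id = expr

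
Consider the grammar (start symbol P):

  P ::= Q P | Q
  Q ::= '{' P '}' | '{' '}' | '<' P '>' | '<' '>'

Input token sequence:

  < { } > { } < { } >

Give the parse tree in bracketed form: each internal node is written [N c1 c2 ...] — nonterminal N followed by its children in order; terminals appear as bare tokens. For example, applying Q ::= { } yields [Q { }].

[P [Q < [P [Q { }]] >] [P [Q { }] [P [Q < [P [Q { }]] >]]]]

P
Q P
< P > P
< Q > P
< { } > P
< { } > Q P
< { } > { } P
< { } > { } Q
< { } > { } < P >
< { } > { } < Q >
< { } > { } < { } >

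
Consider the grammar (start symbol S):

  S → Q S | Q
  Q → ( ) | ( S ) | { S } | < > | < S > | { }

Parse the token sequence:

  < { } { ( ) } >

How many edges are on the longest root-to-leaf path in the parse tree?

[S [Q < [S [Q { }] [S [Q { [S [Q ( )]] }]]] >]]

7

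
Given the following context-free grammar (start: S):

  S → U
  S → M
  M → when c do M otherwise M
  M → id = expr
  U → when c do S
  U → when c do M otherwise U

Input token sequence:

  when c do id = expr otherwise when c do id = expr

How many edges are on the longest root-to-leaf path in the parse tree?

[S [U when c do [M id = expr] otherwise [U when c do [S [M id = expr]]]]]

5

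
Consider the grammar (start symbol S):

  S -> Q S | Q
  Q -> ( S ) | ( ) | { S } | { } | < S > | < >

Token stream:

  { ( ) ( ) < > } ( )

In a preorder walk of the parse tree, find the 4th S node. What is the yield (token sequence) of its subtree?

[S [Q { [S [Q ( )] [S [Q ( )] [S [Q < >]]]] }] [S [Q ( )]]]

< >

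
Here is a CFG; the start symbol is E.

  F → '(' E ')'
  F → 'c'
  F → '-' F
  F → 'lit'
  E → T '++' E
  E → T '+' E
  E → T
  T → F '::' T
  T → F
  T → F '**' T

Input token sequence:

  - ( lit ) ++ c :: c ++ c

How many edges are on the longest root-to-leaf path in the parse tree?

7

[E [T [F - [F ( [E [T [F lit]]] )]]] ++ [E [T [F c] :: [T [F c]]] ++ [E [T [F c]]]]]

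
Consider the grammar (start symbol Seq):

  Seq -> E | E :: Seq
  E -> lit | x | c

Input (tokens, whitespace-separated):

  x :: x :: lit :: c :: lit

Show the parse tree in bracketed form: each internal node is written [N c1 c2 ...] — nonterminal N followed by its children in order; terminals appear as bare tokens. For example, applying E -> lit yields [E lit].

[Seq [E x] :: [Seq [E x] :: [Seq [E lit] :: [Seq [E c] :: [Seq [E lit]]]]]]

Seq
E :: Seq
x :: Seq
x :: E :: Seq
x :: x :: Seq
x :: x :: E :: Seq
x :: x :: lit :: Seq
x :: x :: lit :: E :: Seq
x :: x :: lit :: c :: Seq
x :: x :: lit :: c :: E
x :: x :: lit :: c :: lit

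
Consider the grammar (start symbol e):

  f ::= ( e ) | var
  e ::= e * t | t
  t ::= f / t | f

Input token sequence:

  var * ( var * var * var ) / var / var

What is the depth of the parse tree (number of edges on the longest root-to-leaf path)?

8

[e [e [t [f var]]] * [t [f ( [e [e [e [t [f var]]] * [t [f var]]] * [t [f var]]] )] / [t [f var] / [t [f var]]]]]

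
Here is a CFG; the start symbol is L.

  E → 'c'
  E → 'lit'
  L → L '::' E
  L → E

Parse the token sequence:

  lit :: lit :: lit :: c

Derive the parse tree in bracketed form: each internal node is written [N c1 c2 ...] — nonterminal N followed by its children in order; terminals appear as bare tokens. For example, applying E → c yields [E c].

L
L :: E
L :: E :: E
L :: E :: E :: E
E :: E :: E :: E
lit :: E :: E :: E
lit :: lit :: E :: E
lit :: lit :: lit :: E
lit :: lit :: lit :: c

[L [L [L [L [E lit]] :: [E lit]] :: [E lit]] :: [E c]]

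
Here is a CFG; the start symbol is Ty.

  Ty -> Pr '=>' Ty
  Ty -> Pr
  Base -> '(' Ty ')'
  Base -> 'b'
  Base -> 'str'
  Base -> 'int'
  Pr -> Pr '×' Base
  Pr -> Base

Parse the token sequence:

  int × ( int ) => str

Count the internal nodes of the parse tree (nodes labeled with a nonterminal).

[Ty [Pr [Pr [Base int]] × [Base ( [Ty [Pr [Base int]]] )]] => [Ty [Pr [Base str]]]]

11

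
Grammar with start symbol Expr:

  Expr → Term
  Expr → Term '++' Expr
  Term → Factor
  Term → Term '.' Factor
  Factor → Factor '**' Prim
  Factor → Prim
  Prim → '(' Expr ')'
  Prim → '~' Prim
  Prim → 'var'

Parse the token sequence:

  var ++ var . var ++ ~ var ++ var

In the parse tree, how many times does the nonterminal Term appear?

[Expr [Term [Factor [Prim var]]] ++ [Expr [Term [Term [Factor [Prim var]]] . [Factor [Prim var]]] ++ [Expr [Term [Factor [Prim ~ [Prim var]]]] ++ [Expr [Term [Factor [Prim var]]]]]]]

5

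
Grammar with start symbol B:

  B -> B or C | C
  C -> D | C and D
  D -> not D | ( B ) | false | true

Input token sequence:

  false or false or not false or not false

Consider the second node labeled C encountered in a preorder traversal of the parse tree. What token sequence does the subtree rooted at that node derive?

[B [B [B [B [C [D false]]] or [C [D false]]] or [C [D not [D false]]]] or [C [D not [D false]]]]

false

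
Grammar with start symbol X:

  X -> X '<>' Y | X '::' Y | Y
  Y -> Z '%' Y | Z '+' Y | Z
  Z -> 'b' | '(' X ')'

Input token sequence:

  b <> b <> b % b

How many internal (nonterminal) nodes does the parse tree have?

[X [X [X [Y [Z b]]] <> [Y [Z b]]] <> [Y [Z b] % [Y [Z b]]]]

11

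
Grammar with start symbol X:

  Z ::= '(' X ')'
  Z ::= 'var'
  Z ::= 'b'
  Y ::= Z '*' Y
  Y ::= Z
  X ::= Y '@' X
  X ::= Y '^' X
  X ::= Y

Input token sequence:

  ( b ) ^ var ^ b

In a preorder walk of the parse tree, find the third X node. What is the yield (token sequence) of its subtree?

var ^ b

[X [Y [Z ( [X [Y [Z b]]] )]] ^ [X [Y [Z var]] ^ [X [Y [Z b]]]]]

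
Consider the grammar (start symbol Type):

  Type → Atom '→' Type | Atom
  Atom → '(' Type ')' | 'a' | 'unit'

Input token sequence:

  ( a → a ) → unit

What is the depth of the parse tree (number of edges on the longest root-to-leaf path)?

[Type [Atom ( [Type [Atom a] → [Type [Atom a]]] )] → [Type [Atom unit]]]

5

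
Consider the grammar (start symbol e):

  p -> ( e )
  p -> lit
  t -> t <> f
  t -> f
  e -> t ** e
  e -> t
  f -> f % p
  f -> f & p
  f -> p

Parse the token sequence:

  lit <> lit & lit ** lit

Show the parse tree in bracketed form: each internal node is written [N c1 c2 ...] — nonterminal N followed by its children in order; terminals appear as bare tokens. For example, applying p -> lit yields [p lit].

e
t ** e
t <> f ** e
f <> f ** e
p <> f ** e
lit <> f ** e
lit <> f & p ** e
lit <> p & p ** e
lit <> lit & p ** e
lit <> lit & lit ** e
lit <> lit & lit ** t
lit <> lit & lit ** f
lit <> lit & lit ** p
lit <> lit & lit ** lit

[e [t [t [f [p lit]]] <> [f [f [p lit]] & [p lit]]] ** [e [t [f [p lit]]]]]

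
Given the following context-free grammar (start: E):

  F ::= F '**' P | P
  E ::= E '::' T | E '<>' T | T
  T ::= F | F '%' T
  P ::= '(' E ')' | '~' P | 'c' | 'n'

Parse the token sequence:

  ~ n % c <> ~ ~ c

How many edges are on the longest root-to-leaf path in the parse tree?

[E [E [T [F [P ~ [P n]]] % [T [F [P c]]]]] <> [T [F [P ~ [P ~ [P c]]]]]]

6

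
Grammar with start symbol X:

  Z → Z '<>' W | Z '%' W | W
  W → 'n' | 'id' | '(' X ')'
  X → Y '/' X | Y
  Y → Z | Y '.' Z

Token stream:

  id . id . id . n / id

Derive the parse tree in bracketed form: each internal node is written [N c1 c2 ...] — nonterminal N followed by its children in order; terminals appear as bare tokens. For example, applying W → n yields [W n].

X
Y / X
Y . Z / X
Y . Z . Z / X
Y . Z . Z . Z / X
Z . Z . Z . Z / X
W . Z . Z . Z / X
id . Z . Z . Z / X
id . W . Z . Z / X
id . id . Z . Z / X
id . id . W . Z / X
id . id . id . Z / X
id . id . id . W / X
id . id . id . n / X
id . id . id . n / Y
id . id . id . n / Z
id . id . id . n / W
id . id . id . n / id

[X [Y [Y [Y [Y [Z [W id]]] . [Z [W id]]] . [Z [W id]]] . [Z [W n]]] / [X [Y [Z [W id]]]]]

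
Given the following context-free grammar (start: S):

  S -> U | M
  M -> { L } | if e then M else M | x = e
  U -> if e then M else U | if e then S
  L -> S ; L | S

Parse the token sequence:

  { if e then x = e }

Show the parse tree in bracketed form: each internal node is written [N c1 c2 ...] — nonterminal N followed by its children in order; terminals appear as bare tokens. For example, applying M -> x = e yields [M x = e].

S
M
{ L }
{ S }
{ U }
{ if e then S }
{ if e then M }
{ if e then x = e }

[S [M { [L [S [U if e then [S [M x = e]]]]] }]]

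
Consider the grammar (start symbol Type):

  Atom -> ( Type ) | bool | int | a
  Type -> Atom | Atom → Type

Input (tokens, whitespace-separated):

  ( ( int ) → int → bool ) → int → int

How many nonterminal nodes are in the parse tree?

14

[Type [Atom ( [Type [Atom ( [Type [Atom int]] )] → [Type [Atom int] → [Type [Atom bool]]]] )] → [Type [Atom int] → [Type [Atom int]]]]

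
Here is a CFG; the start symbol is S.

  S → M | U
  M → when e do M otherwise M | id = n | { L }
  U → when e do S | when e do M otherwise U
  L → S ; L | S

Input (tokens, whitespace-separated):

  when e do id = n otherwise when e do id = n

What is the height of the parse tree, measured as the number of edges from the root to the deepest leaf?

[S [U when e do [M id = n] otherwise [U when e do [S [M id = n]]]]]

5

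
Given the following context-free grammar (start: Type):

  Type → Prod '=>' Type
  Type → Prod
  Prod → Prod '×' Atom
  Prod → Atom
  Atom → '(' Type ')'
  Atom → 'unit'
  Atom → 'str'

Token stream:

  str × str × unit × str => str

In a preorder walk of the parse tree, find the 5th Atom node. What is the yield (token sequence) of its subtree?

str

[Type [Prod [Prod [Prod [Prod [Atom str]] × [Atom str]] × [Atom unit]] × [Atom str]] => [Type [Prod [Atom str]]]]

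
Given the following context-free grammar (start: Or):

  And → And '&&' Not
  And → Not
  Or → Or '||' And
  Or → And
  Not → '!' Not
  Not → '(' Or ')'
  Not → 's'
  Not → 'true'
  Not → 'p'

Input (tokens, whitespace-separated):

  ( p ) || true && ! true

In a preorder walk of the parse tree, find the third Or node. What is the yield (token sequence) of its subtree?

[Or [Or [And [Not ( [Or [And [Not p]]] )]]] || [And [And [Not true]] && [Not ! [Not true]]]]

p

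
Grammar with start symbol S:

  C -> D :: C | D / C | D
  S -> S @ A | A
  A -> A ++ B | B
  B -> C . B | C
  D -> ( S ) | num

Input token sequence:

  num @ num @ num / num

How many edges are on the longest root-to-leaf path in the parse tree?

[S [S [S [A [B [C [D num]]]]] @ [A [B [C [D num]]]]] @ [A [B [C [D num] / [C [D num]]]]]]

7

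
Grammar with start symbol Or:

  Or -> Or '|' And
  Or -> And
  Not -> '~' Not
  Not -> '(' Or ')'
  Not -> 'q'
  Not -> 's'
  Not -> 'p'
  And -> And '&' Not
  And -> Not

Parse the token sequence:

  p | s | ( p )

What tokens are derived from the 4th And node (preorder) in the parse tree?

[Or [Or [Or [And [Not p]]] | [And [Not s]]] | [And [Not ( [Or [And [Not p]]] )]]]

p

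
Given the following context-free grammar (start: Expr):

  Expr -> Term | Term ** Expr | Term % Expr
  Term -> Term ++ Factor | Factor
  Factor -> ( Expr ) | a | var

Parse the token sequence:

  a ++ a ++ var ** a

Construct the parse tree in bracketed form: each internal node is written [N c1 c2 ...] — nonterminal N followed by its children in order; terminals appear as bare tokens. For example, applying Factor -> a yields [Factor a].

[Expr [Term [Term [Term [Factor a]] ++ [Factor a]] ++ [Factor var]] ** [Expr [Term [Factor a]]]]

Expr
Term ** Expr
Term ++ Factor ** Expr
Term ++ Factor ++ Factor ** Expr
Factor ++ Factor ++ Factor ** Expr
a ++ Factor ++ Factor ** Expr
a ++ a ++ Factor ** Expr
a ++ a ++ var ** Expr
a ++ a ++ var ** Term
a ++ a ++ var ** Factor
a ++ a ++ var ** a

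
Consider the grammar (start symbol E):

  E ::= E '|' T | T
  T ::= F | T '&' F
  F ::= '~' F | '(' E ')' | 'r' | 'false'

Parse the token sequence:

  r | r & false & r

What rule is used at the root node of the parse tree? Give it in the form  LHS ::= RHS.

E ::= E '|' T

[E [E [T [F r]]] | [T [T [T [F r]] & [F false]] & [F r]]]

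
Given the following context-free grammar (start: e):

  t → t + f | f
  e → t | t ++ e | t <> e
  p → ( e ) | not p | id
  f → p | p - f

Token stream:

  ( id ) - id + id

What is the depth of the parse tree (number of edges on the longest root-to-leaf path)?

9

[e [t [t [f [p ( [e [t [f [p id]]]] )] - [f [p id]]]] + [f [p id]]]]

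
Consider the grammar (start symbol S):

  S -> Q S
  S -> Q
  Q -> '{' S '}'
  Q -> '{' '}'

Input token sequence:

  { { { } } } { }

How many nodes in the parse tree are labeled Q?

[S [Q { [S [Q { [S [Q { }]] }]] }] [S [Q { }]]]

4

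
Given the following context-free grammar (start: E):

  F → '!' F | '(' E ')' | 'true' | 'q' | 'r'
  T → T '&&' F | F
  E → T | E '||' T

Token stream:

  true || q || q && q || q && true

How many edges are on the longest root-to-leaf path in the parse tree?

6

[E [E [E [E [T [F true]]] || [T [F q]]] || [T [T [F q]] && [F q]]] || [T [T [F q]] && [F true]]]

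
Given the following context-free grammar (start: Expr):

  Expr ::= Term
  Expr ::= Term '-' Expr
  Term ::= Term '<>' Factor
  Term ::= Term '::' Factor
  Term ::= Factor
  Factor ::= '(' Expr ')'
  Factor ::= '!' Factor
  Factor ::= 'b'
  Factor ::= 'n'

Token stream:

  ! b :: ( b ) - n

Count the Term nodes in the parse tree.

[Expr [Term [Term [Factor ! [Factor b]]] :: [Factor ( [Expr [Term [Factor b]]] )]] - [Expr [Term [Factor n]]]]

4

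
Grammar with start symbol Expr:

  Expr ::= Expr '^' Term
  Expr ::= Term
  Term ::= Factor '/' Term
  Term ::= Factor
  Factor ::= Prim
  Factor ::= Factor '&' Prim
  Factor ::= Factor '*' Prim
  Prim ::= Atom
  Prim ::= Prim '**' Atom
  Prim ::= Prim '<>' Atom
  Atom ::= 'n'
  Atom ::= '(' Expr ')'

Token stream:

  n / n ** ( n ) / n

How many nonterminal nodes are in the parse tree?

[Expr [Term [Factor [Prim [Atom n]]] / [Term [Factor [Prim [Prim [Atom n]] ** [Atom ( [Expr [Term [Factor [Prim [Atom n]]]]] )]]] / [Term [Factor [Prim [Atom n]]]]]]]

20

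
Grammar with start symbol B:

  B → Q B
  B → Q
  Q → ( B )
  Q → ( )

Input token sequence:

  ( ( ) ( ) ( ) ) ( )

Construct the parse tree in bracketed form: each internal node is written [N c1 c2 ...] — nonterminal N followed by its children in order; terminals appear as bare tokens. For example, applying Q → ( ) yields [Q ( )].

[B [Q ( [B [Q ( )] [B [Q ( )] [B [Q ( )]]]] )] [B [Q ( )]]]

B
Q B
( B ) B
( Q B ) B
( ( ) B ) B
( ( ) Q B ) B
( ( ) ( ) B ) B
( ( ) ( ) Q ) B
( ( ) ( ) ( ) ) B
( ( ) ( ) ( ) ) Q
( ( ) ( ) ( ) ) ( )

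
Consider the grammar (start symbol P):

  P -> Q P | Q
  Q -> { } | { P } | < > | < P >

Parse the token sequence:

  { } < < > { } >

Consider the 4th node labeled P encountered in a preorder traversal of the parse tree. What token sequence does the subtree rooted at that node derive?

{ }

[P [Q { }] [P [Q < [P [Q < >] [P [Q { }]]] >]]]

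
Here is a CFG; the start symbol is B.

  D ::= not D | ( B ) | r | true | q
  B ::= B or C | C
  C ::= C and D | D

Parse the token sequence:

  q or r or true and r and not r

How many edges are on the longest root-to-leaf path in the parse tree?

5

[B [B [B [C [D q]]] or [C [D r]]] or [C [C [C [D true]] and [D r]] and [D not [D r]]]]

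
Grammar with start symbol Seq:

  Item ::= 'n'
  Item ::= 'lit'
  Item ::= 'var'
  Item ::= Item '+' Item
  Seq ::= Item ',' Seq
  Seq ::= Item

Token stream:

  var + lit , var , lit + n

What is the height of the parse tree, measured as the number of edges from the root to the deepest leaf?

[Seq [Item [Item var] + [Item lit]] , [Seq [Item var] , [Seq [Item [Item lit] + [Item n]]]]]

5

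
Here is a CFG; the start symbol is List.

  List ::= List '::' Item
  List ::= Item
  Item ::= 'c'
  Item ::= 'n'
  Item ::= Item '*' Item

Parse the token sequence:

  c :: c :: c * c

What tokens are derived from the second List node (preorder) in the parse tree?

c :: c

[List [List [List [Item c]] :: [Item c]] :: [Item [Item c] * [Item c]]]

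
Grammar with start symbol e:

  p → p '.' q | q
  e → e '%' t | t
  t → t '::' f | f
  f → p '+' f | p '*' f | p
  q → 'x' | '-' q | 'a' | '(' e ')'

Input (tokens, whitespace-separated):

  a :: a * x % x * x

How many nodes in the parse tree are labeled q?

5

[e [e [t [t [f [p [q a]]]] :: [f [p [q a]] * [f [p [q x]]]]]] % [t [f [p [q x]] * [f [p [q x]]]]]]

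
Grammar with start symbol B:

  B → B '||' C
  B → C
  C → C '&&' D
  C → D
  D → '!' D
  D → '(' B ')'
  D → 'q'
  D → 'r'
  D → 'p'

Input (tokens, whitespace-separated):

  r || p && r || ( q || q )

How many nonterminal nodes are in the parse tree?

[B [B [B [C [D r]]] || [C [C [D p]] && [D r]]] || [C [D ( [B [B [C [D q]]] || [C [D q]]] )]]]

17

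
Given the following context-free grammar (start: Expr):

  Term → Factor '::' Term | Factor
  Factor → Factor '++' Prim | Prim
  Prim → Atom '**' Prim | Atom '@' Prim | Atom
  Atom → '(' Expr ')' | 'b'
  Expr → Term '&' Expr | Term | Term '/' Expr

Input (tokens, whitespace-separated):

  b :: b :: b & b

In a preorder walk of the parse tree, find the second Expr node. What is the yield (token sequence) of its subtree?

b

[Expr [Term [Factor [Prim [Atom b]]] :: [Term [Factor [Prim [Atom b]]] :: [Term [Factor [Prim [Atom b]]]]]] & [Expr [Term [Factor [Prim [Atom b]]]]]]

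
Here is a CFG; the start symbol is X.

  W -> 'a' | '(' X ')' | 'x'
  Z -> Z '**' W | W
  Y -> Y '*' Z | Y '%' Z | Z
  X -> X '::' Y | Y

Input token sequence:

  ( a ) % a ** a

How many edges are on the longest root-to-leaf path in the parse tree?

9

[X [Y [Y [Z [W ( [X [Y [Z [W a]]]] )]]] % [Z [Z [W a]] ** [W a]]]]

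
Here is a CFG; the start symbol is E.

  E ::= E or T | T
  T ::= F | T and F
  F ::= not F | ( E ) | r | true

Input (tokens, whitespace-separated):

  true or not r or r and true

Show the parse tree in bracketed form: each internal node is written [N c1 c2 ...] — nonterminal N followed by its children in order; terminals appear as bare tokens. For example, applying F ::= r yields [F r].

E
E or T
E or T or T
T or T or T
F or T or T
true or T or T
true or F or T
true or not F or T
true or not r or T
true or not r or T and F
true or not r or F and F
true or not r or r and F
true or not r or r and true

[E [E [E [T [F true]]] or [T [F not [F r]]]] or [T [T [F r]] and [F true]]]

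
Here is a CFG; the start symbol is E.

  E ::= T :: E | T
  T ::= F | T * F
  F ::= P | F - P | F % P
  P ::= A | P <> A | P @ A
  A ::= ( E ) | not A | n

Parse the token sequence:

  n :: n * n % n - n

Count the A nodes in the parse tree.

[E [T [F [P [A n]]]] :: [E [T [T [F [P [A n]]]] * [F [F [F [P [A n]]] % [P [A n]]] - [P [A n]]]]]]

5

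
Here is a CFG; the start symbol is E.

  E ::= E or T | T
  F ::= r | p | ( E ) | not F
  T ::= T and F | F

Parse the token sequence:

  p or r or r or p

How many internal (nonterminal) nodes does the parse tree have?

[E [E [E [E [T [F p]]] or [T [F r]]] or [T [F r]]] or [T [F p]]]

12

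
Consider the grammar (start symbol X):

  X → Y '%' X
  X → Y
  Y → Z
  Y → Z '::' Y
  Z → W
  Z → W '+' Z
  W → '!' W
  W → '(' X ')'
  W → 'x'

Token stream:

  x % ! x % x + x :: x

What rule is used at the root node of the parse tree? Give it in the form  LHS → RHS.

[X [Y [Z [W x]]] % [X [Y [Z [W ! [W x]]]] % [X [Y [Z [W x] + [Z [W x]]] :: [Y [Z [W x]]]]]]]

X → Y '%' X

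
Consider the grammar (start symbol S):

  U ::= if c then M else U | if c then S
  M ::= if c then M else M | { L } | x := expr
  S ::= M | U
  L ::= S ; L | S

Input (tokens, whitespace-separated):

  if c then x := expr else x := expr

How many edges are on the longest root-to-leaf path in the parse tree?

3

[S [M if c then [M x := expr] else [M x := expr]]]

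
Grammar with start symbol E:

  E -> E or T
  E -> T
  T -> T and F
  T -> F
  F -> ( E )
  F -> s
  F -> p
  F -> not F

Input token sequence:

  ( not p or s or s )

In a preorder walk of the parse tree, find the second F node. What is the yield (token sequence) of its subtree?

not p

[E [T [F ( [E [E [E [T [F not [F p]]]] or [T [F s]]] or [T [F s]]] )]]]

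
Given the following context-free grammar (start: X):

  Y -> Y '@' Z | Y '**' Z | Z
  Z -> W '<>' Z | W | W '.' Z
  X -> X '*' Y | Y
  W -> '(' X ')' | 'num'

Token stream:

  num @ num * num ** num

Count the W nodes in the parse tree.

[X [X [Y [Y [Z [W num]]] @ [Z [W num]]]] * [Y [Y [Z [W num]]] ** [Z [W num]]]]

4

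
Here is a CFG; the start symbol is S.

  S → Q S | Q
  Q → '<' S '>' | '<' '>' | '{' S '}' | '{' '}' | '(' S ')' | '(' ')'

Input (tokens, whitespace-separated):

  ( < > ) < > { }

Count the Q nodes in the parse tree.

4

[S [Q ( [S [Q < >]] )] [S [Q < >] [S [Q { }]]]]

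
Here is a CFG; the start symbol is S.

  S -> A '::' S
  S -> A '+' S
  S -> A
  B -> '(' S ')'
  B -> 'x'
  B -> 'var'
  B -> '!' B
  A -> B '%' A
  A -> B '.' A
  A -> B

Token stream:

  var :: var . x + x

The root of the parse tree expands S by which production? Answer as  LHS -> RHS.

S -> A '::' S

[S [A [B var]] :: [S [A [B var] . [A [B x]]] + [S [A [B x]]]]]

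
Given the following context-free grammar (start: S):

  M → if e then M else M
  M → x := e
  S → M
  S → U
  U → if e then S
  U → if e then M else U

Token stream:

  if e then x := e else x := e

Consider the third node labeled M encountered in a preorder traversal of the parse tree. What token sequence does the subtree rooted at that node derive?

x := e

[S [M if e then [M x := e] else [M x := e]]]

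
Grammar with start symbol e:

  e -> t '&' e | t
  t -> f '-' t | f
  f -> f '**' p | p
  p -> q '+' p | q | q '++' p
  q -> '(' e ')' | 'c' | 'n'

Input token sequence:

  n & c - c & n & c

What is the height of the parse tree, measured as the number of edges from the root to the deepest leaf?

8

[e [t [f [p [q n]]]] & [e [t [f [p [q c]]] - [t [f [p [q c]]]]] & [e [t [f [p [q n]]]] & [e [t [f [p [q c]]]]]]]]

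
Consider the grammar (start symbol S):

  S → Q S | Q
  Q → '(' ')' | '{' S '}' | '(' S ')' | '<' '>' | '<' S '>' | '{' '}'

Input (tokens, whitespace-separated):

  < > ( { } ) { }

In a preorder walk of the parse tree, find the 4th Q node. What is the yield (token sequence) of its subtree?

{ }

[S [Q < >] [S [Q ( [S [Q { }]] )] [S [Q { }]]]]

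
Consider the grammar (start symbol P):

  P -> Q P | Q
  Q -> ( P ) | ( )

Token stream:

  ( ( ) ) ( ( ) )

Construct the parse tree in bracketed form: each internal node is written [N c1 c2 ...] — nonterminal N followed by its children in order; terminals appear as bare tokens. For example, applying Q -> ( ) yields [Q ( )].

P
Q P
( P ) P
( Q ) P
( ( ) ) P
( ( ) ) Q
( ( ) ) ( P )
( ( ) ) ( Q )
( ( ) ) ( ( ) )

[P [Q ( [P [Q ( )]] )] [P [Q ( [P [Q ( )]] )]]]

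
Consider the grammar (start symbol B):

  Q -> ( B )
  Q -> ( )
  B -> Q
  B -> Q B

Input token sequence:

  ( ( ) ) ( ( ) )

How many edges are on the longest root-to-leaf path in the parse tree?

[B [Q ( [B [Q ( )]] )] [B [Q ( [B [Q ( )]] )]]]

5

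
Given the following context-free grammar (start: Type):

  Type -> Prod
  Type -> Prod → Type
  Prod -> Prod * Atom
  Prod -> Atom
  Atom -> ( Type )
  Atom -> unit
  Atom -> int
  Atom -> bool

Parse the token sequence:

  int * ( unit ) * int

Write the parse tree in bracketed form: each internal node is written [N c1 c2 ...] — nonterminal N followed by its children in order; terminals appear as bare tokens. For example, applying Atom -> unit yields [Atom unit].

[Type [Prod [Prod [Prod [Atom int]] * [Atom ( [Type [Prod [Atom unit]]] )]] * [Atom int]]]

Type
Prod
Prod * Atom
Prod * Atom * Atom
Atom * Atom * Atom
int * Atom * Atom
int * ( Type ) * Atom
int * ( Prod ) * Atom
int * ( Atom ) * Atom
int * ( unit ) * Atom
int * ( unit ) * int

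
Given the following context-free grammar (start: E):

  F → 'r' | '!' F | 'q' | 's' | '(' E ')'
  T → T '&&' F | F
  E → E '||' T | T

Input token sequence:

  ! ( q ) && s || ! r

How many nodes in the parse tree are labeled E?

[E [E [T [T [F ! [F ( [E [T [F q]]] )]]] && [F s]]] || [T [F ! [F r]]]]

3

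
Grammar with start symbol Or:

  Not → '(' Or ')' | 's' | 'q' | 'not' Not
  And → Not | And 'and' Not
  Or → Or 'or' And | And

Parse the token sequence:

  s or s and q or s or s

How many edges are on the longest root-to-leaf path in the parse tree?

6

[Or [Or [Or [Or [And [Not s]]] or [And [And [Not s]] and [Not q]]] or [And [Not s]]] or [And [Not s]]]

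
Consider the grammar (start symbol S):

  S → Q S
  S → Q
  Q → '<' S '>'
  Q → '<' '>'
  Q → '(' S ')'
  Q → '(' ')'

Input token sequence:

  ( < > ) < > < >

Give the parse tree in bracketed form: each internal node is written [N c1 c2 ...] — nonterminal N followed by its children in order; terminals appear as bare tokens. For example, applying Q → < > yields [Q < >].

S
Q S
( S ) S
( Q ) S
( < > ) S
( < > ) Q S
( < > ) < > S
( < > ) < > Q
( < > ) < > < >

[S [Q ( [S [Q < >]] )] [S [Q < >] [S [Q < >]]]]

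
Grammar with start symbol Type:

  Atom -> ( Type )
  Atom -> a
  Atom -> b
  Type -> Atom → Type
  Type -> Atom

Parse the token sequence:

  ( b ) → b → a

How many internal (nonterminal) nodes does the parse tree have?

8

[Type [Atom ( [Type [Atom b]] )] → [Type [Atom b] → [Type [Atom a]]]]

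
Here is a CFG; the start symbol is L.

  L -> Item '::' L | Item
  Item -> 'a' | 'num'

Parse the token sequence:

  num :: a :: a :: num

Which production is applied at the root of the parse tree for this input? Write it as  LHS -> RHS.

[L [Item num] :: [L [Item a] :: [L [Item a] :: [L [Item num]]]]]

L -> Item '::' L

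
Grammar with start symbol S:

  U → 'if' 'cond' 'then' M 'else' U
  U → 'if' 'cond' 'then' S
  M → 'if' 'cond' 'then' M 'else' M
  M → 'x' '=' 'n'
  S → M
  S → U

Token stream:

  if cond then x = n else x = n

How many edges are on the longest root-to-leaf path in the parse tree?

3

[S [M if cond then [M x = n] else [M x = n]]]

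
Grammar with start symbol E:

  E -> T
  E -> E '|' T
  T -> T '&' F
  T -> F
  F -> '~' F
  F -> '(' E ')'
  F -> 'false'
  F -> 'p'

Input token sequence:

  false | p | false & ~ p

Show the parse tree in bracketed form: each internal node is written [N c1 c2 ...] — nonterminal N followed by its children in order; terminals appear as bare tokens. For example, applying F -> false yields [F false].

E
E | T
E | T | T
T | T | T
F | T | T
false | T | T
false | F | T
false | p | T
false | p | T & F
false | p | F & F
false | p | false & F
false | p | false & ~ F
false | p | false & ~ p

[E [E [E [T [F false]]] | [T [F p]]] | [T [T [F false]] & [F ~ [F p]]]]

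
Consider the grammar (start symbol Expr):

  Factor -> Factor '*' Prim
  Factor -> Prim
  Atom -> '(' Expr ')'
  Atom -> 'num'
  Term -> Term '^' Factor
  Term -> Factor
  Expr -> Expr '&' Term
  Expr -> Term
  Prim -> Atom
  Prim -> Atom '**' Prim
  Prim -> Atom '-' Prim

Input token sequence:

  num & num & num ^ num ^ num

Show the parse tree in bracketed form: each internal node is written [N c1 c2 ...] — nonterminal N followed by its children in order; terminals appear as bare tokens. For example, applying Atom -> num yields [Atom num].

Expr
Expr & Term
Expr & Term & Term
Term & Term & Term
Factor & Term & Term
Prim & Term & Term
Atom & Term & Term
num & Term & Term
num & Factor & Term
num & Prim & Term
num & Atom & Term
num & num & Term
num & num & Term ^ Factor
num & num & Term ^ Factor ^ Factor
num & num & Factor ^ Factor ^ Factor
num & num & Prim ^ Factor ^ Factor
num & num & Atom ^ Factor ^ Factor
num & num & num ^ Factor ^ Factor
num & num & num ^ Prim ^ Factor
num & num & num ^ Atom ^ Factor
num & num & num ^ num ^ Factor
num & num & num ^ num ^ Prim
num & num & num ^ num ^ Atom
num & num & num ^ num ^ num

[Expr [Expr [Expr [Term [Factor [Prim [Atom num]]]]] & [Term [Factor [Prim [Atom num]]]]] & [Term [Term [Term [Factor [Prim [Atom num]]]] ^ [Factor [Prim [Atom num]]]] ^ [Factor [Prim [Atom num]]]]]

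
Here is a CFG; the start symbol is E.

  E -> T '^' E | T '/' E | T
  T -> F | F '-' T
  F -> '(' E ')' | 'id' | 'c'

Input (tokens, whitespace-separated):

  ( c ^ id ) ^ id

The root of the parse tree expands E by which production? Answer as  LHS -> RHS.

E -> T '^' E

[E [T [F ( [E [T [F c]] ^ [E [T [F id]]]] )]] ^ [E [T [F id]]]]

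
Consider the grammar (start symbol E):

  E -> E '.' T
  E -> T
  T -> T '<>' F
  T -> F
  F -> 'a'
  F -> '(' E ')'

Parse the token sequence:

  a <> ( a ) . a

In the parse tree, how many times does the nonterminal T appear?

[E [E [T [T [F a]] <> [F ( [E [T [F a]]] )]]] . [T [F a]]]

4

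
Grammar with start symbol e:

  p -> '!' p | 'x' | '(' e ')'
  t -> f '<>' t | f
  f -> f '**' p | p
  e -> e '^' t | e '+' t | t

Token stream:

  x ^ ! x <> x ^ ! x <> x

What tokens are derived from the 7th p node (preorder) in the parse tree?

[e [e [e [t [f [p x]]]] ^ [t [f [p ! [p x]]] <> [t [f [p x]]]]] ^ [t [f [p ! [p x]]] <> [t [f [p x]]]]]

x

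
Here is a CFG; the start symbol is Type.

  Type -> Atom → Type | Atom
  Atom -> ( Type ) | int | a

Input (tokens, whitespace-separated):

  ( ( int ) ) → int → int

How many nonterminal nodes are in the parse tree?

[Type [Atom ( [Type [Atom ( [Type [Atom int]] )]] )] → [Type [Atom int] → [Type [Atom int]]]]

10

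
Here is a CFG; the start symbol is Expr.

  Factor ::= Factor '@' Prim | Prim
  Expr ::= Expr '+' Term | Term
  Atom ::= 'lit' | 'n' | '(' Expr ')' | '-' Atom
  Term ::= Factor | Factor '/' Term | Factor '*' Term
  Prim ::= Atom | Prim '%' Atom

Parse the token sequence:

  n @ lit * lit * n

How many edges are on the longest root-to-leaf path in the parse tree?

7

[Expr [Term [Factor [Factor [Prim [Atom n]]] @ [Prim [Atom lit]]] * [Term [Factor [Prim [Atom lit]]] * [Term [Factor [Prim [Atom n]]]]]]]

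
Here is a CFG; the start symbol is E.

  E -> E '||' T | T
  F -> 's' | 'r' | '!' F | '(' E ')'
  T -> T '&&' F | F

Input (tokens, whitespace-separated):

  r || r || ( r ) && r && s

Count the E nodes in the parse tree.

4

[E [E [E [T [F r]]] || [T [F r]]] || [T [T [T [F ( [E [T [F r]]] )]] && [F r]] && [F s]]]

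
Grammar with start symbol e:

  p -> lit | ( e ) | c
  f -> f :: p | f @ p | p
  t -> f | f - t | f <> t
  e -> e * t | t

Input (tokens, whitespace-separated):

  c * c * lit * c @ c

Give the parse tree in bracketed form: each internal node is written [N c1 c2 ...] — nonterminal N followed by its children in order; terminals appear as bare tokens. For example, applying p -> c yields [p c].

e
e * t
e * t * t
e * t * t * t
t * t * t * t
f * t * t * t
p * t * t * t
c * t * t * t
c * f * t * t
c * p * t * t
c * c * t * t
c * c * f * t
c * c * p * t
c * c * lit * t
c * c * lit * f
c * c * lit * f @ p
c * c * lit * p @ p
c * c * lit * c @ p
c * c * lit * c @ c

[e [e [e [e [t [f [p c]]]] * [t [f [p c]]]] * [t [f [p lit]]]] * [t [f [f [p c]] @ [p c]]]]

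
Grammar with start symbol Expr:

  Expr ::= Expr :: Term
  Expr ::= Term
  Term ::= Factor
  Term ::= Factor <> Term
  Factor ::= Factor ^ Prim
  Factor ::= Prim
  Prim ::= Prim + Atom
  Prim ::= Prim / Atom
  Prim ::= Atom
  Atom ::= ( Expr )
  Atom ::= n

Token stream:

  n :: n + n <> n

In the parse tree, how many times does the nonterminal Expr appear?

2

[Expr [Expr [Term [Factor [Prim [Atom n]]]]] :: [Term [Factor [Prim [Prim [Atom n]] + [Atom n]]] <> [Term [Factor [Prim [Atom n]]]]]]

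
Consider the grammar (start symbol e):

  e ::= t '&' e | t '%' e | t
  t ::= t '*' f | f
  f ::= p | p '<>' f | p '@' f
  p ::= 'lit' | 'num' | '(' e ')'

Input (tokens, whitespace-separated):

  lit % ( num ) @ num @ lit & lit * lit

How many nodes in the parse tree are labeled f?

[e [t [f [p lit]]] % [e [t [f [p ( [e [t [f [p num]]]] )] @ [f [p num] @ [f [p lit]]]]] & [e [t [t [f [p lit]]] * [f [p lit]]]]]]

7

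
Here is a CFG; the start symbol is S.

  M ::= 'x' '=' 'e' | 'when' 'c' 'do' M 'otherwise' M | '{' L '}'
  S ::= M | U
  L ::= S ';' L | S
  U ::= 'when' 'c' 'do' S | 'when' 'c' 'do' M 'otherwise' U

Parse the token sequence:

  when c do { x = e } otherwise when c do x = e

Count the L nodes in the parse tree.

1

[S [U when c do [M { [L [S [M x = e]]] }] otherwise [U when c do [S [M x = e]]]]]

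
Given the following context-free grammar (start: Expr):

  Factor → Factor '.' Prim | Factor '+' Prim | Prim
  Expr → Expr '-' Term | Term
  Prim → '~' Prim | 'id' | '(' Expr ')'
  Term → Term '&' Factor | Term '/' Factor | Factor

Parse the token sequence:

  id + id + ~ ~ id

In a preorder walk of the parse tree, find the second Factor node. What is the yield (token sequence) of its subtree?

[Expr [Term [Factor [Factor [Factor [Prim id]] + [Prim id]] + [Prim ~ [Prim ~ [Prim id]]]]]]

id + id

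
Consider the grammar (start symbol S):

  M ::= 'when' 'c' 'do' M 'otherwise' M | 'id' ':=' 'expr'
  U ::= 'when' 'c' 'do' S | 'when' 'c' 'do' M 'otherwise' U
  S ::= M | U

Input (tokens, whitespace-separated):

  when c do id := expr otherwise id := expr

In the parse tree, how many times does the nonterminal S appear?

1

[S [M when c do [M id := expr] otherwise [M id := expr]]]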